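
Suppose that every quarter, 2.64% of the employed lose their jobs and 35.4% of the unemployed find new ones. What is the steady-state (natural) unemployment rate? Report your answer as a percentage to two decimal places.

At steady state the flows balance: s·E = f·U, so U/(E+U) = s/(s+f).
u* = 2.64 / (2.64 + 35.4) = 2.64 / 38.04 = 6.94%.

Steady-state unemployment rate ≈ 6.94%.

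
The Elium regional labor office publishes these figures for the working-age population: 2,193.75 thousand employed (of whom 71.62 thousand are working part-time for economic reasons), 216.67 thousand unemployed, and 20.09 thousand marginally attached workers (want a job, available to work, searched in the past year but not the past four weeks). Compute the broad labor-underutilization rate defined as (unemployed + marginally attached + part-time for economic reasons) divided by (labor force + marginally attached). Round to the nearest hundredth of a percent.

Broad underutilization rate ≈ 12.69%.

Labor force = 2,193.75 + 216.67 = 2,410.42 thousand.
Numerator = 216.67 + 20.09 + 71.62 = 308.38 thousand.
Denominator = 2,410.42 + 20.09 = 2,430.51 thousand.
Broad rate = 308.38 / 2,430.51 = 12.69%.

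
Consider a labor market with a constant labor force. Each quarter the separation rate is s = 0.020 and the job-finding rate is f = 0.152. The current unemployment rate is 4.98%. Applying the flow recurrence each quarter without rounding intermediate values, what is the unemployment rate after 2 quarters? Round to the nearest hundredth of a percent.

With a fixed labor force, u_{t+1} = u_t + s·(1−u_t) − f·u_t = u_t·(1−s−f) + s.
Here 1−s−f = 0.828 and s = 0.020.
u_1 = 0.049800 × 0.828 + 0.020 = 0.061234.
u_2 = 0.061234 × 0.828 + 0.020 = 0.070702.

Unemployment rate after two quarters ≈ 7.07%.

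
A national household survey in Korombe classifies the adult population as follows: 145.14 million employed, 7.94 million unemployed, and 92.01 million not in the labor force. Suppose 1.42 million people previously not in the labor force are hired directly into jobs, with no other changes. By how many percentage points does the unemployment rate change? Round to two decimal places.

The unemployment rate changes by −0.05 percentage points.

Initially, labor force = 145.14 + 7.94 = 153.08 million, so u = 7.94/153.08 = 5.19%.
After the change, employed and labor force both rise by 1.42; unemployed unchanged → E = 146.56, U = 7.94, labor force = 154.50 million.
New unemployment rate = 7.94 / 154.50 = 5.14%.
Change = 5.14% − 5.19% = −0.05 percentage points.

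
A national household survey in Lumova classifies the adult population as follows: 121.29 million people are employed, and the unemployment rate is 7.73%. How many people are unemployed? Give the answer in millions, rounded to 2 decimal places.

About 10.16 million are unemployed.

Let U be the number unemployed. The labor force is E + U, and U/(E+U) = 0.0773.
So U = 0.0773 × 121.29 / (1 − 0.0773) = 9.3757 / 0.9227 ≈ 10.16 million.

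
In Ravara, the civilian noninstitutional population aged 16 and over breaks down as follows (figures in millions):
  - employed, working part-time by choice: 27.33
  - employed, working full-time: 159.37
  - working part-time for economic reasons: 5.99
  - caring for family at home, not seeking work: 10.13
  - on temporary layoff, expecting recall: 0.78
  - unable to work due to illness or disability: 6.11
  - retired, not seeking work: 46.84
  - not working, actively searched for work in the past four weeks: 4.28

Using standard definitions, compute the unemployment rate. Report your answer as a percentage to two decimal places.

Employed = 27.33 + 159.37 + 5.99 = 192.69 million (anyone who worked, including part-time for economic reasons, counts as employed).
Unemployed = 0.78 + 4.28 = 5.06 million (jobless and actively searching, or on temporary layoff).
Labor force = 192.69 + 5.06 = 197.75 million.
Unemployment rate = 5.06 / 197.75 = 2.56%.

Unemployment rate ≈ 2.56%.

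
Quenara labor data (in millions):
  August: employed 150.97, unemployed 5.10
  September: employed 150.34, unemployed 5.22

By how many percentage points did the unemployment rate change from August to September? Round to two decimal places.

The unemployment rate changed by +0.09 percentage points.

August: labor force = 150.97 + 5.10 = 156.07; u = 5.10/156.07 = 3.27%.
September: labor force = 150.34 + 5.22 = 155.56; u = 5.22/155.56 = 3.36%.
Change = 3.36% − 3.27% = +0.09 pp.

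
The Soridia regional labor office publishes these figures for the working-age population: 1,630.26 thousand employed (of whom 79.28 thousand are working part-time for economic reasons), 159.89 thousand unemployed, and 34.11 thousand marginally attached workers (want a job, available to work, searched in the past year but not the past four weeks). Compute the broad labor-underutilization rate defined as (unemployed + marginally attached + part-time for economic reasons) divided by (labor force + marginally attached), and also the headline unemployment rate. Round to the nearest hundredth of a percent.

Broad underutilization rate ≈ 14.98%; headline unemployment rate ≈ 8.93%.

Labor force = 1,630.26 + 159.89 = 1,790.15 thousand.
Numerator = 159.89 + 34.11 + 79.28 = 273.28 thousand.
Denominator = 1,790.15 + 34.11 = 1,824.26 thousand.
Broad rate = 273.28 / 1,824.26 = 14.98%.
Headline unemployment rate = 159.89 / 1,790.15 = 8.93%.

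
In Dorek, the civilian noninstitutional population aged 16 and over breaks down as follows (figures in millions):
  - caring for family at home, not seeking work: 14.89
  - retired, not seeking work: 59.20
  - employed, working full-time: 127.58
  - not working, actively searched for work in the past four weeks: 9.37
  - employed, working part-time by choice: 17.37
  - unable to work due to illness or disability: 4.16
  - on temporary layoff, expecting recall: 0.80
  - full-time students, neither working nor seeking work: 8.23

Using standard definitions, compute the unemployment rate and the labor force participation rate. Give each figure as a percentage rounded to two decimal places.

Unemployment rate ≈ 6.56%; labor force participation rate ≈ 64.21%.

Employed = 127.58 + 17.37 = 144.95 million.
Unemployed = 9.37 + 0.80 = 10.17 million (jobless and actively searching, or on temporary layoff).
Labor force = 144.95 + 10.17 = 155.12 million.
Not in labor force = 14.89 + 59.20 + 4.16 + 8.23 = 86.48 million (those not working and not actively searching are outside the labor force).
Civilian working-age population = 155.12 + 86.48 = 241.60 million.
Unemployment rate = 10.17 / 155.12 = 6.56%.
Labor force participation rate = 155.12 / 241.60 = 64.21%.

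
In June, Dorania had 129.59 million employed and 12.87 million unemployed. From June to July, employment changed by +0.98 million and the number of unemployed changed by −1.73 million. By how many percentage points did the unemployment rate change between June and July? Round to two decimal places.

June: labor force = 129.59 + 12.87 = 142.46; u = 12.87/142.46 = 9.03%.
July: labor force = 130.57 + 11.14 = 141.71; u = 11.14/141.71 = 7.86%.
Change = 7.86% − 9.03% = −1.17 pp.

The unemployment rate changed by −1.17 percentage points.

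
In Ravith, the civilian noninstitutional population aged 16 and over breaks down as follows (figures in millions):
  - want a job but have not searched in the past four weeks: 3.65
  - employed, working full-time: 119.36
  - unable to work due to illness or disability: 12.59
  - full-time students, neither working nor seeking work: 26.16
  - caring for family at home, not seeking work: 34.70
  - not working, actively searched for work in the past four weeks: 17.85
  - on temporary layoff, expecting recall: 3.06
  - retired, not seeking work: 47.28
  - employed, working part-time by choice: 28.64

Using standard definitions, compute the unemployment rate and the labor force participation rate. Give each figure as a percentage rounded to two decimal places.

Employed = 119.36 + 28.64 = 148.00 million.
Unemployed = 17.85 + 3.06 = 20.91 million (jobless and actively searching, or on temporary layoff).
Labor force = 148.00 + 20.91 = 168.91 million.
Not in labor force = 3.65 + 12.59 + 26.16 + 34.70 + 47.28 = 124.38 million (those not working and not actively searching are outside the labor force — including those who want a job but have given up searching).
Civilian working-age population = 168.91 + 124.38 = 293.29 million.
Unemployment rate = 20.91 / 168.91 = 12.38%.
Labor force participation rate = 168.91 / 293.29 = 57.59%.

Unemployment rate ≈ 12.38%; labor force participation rate ≈ 57.59%.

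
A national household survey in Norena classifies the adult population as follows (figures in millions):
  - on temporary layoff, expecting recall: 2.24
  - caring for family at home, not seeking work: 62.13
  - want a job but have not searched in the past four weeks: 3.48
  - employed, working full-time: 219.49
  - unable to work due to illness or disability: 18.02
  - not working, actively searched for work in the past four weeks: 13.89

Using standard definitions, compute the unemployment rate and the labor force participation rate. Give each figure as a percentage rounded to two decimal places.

Unemployment rate ≈ 6.85%; labor force participation rate ≈ 73.80%.

Employed = 219.49 million.
Unemployed = 2.24 + 13.89 = 16.13 million (jobless and actively searching, or on temporary layoff).
Labor force = 219.49 + 16.13 = 235.62 million.
Not in labor force = 62.13 + 3.48 + 18.02 = 83.63 million (those not working and not actively searching are outside the labor force — including those who want a job but have given up searching).
Civilian working-age population = 235.62 + 83.63 = 319.25 million.
Unemployment rate = 16.13 / 235.62 = 6.85%.
Labor force participation rate = 235.62 / 319.25 = 73.80%.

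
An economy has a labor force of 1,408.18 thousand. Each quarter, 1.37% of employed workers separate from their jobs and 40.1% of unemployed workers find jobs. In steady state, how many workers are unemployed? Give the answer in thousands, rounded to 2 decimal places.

About 46.52 thousand are unemployed in steady state.

Steady-state unemployment rate u* = s/(s+f) = 1.37/(1.37+40.1) = 0.033036.
Unemployed = u* × labor force = 0.033036 × 1,408.18 ≈ 46.52 thousand.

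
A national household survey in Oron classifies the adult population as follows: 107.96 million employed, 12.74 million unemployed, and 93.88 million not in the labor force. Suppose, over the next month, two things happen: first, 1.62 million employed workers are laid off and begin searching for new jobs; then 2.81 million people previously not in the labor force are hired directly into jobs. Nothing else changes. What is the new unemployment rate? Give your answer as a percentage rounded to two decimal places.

New unemployment rate ≈ 11.63%.

Initially, labor force = 107.96 + 12.74 = 120.70 million, so u = 12.74/120.70 = 10.56%.
After the first change, employed falls and unemployed rises by 1.62; labor force unchanged → E = 106.34, U = 14.36, labor force = 120.70 million.
After the second change, employed and labor force both rise by 2.81; unemployed unchanged → E = 109.15, U = 14.36, labor force = 123.51 million.
New unemployment rate = 14.36 / 123.51 = 11.63%.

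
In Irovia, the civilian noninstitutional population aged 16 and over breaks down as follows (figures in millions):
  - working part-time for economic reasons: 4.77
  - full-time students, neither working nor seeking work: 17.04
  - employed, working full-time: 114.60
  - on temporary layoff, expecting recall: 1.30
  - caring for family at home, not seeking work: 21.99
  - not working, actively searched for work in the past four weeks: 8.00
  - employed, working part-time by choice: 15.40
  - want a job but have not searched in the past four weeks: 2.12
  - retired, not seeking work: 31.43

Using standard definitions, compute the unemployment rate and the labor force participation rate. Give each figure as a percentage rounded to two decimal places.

Employed = 4.77 + 114.60 + 15.40 = 134.77 million (anyone who worked, including part-time for economic reasons, counts as employed).
Unemployed = 1.30 + 8.00 = 9.30 million (jobless and actively searching, or on temporary layoff).
Labor force = 134.77 + 9.30 = 144.07 million.
Not in labor force = 17.04 + 21.99 + 2.12 + 31.43 = 72.58 million (those not working and not actively searching are outside the labor force — including those who want a job but have given up searching).
Civilian working-age population = 144.07 + 72.58 = 216.65 million.
Unemployment rate = 9.30 / 144.07 = 6.46%.
Labor force participation rate = 144.07 / 216.65 = 66.50%.

Unemployment rate ≈ 6.46%; labor force participation rate ≈ 66.50%.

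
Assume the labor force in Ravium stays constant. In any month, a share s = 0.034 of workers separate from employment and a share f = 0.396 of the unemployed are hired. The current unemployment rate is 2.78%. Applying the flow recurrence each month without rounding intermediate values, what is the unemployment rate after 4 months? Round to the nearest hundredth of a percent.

Unemployment rate after four months ≈ 7.37%.

With a fixed labor force, u_{t+1} = u_t + s·(1−u_t) − f·u_t = u_t·(1−s−f) + s.
Here 1−s−f = 0.570 and s = 0.034.
u_1 = 0.027800 × 0.570 + 0.034 = 0.049846.
u_2 = 0.049846 × 0.570 + 0.034 = 0.062412.
u_3 = 0.062412 × 0.570 + 0.034 = 0.069575.
u_4 = 0.069575 × 0.570 + 0.034 = 0.073658.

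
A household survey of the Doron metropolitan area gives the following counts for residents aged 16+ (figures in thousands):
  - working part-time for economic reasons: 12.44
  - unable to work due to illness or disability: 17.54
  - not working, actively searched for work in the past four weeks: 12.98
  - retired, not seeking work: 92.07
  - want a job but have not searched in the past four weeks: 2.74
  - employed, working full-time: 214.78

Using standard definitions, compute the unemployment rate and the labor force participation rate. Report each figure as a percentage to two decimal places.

Unemployment rate ≈ 5.40%; labor force participation rate ≈ 68.13%.

Employed = 12.44 + 214.78 = 227.22 thousand (anyone who worked, including part-time for economic reasons, counts as employed).
Unemployed = 12.98 thousand.
Labor force = 227.22 + 12.98 = 240.20 thousand.
Not in labor force = 17.54 + 92.07 + 2.74 = 112.35 thousand (those not working and not actively searching are outside the labor force — including those who want a job but have given up searching).
Civilian working-age population = 240.20 + 112.35 = 352.55 thousand.
Unemployment rate = 12.98 / 240.20 = 5.40%.
Labor force participation rate = 240.20 / 352.55 = 68.13%.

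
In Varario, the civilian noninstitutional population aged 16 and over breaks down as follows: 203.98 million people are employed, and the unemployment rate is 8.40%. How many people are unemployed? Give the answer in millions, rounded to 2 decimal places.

Let U be the number unemployed. The labor force is E + U, and U/(E+U) = 0.0840.
So U = 0.0840 × 203.98 / (1 − 0.0840) = 17.1343 / 0.9160 ≈ 18.71 million.

About 18.71 million are unemployed.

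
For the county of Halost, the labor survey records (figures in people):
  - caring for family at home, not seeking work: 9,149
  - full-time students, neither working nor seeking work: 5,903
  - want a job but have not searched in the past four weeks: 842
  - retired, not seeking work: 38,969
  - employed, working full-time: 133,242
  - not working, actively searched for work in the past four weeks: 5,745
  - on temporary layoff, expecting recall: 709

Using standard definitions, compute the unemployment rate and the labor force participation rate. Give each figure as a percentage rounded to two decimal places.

Employed = 133,242.
Unemployed = 5,745 + 709 = 6,454 (jobless and actively searching, or on temporary layoff).
Labor force = 133,242 + 6,454 = 139,696.
Not in labor force = 9,149 + 5,903 + 842 + 38,969 = 54,863 (those not working and not actively searching are outside the labor force — including those who want a job but have given up searching).
Civilian working-age population = 139,696 + 54,863 = 194,559.
Unemployment rate = 6,454 / 139,696 = 4.62%.
Labor force participation rate = 139,696 / 194,559 = 71.80%.

Unemployment rate ≈ 4.62%; labor force participation rate ≈ 71.80%.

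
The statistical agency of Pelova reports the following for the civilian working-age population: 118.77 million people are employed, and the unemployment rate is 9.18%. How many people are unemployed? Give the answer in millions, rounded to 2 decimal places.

Let U be the number unemployed. The labor force is E + U, and U/(E+U) = 0.0918.
So U = 0.0918 × 118.77 / (1 − 0.0918) = 10.9031 / 0.9082 ≈ 12.01 million.

About 12.01 million are unemployed.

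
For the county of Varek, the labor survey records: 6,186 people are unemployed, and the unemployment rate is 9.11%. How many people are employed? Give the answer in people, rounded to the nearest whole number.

About 61,717 are employed.

Labor force = U / u = 6,186 / 0.0911 ≈ 67,903.
Employed = labor force − unemployed = 67,903 − 6,186 = 61,717.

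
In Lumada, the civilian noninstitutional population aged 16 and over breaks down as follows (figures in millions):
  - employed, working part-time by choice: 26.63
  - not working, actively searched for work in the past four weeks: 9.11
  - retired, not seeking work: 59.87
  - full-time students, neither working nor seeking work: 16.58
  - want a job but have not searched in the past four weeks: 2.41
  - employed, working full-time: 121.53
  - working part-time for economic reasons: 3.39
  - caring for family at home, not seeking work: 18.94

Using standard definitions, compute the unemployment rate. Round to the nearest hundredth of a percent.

Unemployment rate ≈ 5.67%.

Employed = 26.63 + 121.53 + 3.39 = 151.55 million (anyone who worked, including part-time for economic reasons, counts as employed).
Unemployed = 9.11 million.
Labor force = 151.55 + 9.11 = 160.66 million.
Unemployment rate = 9.11 / 160.66 = 5.67%.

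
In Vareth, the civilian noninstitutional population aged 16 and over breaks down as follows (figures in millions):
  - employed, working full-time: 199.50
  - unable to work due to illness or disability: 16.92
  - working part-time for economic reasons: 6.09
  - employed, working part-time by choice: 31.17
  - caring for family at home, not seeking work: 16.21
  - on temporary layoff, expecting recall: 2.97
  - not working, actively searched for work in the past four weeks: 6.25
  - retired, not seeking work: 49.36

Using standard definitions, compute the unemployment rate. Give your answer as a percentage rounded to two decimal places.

Employed = 199.50 + 6.09 + 31.17 = 236.76 million (anyone who worked, including part-time for economic reasons, counts as employed).
Unemployed = 2.97 + 6.25 = 9.22 million (jobless and actively searching, or on temporary layoff).
Labor force = 236.76 + 9.22 = 245.98 million.
Unemployment rate = 9.22 / 245.98 = 3.75%.

Unemployment rate ≈ 3.75%.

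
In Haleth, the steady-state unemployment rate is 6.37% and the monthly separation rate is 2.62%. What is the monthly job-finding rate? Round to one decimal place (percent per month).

Job-finding rate ≈ 38.5% per month.

From u* = s/(s+f): f = s·(1−u)/u.
f = 2.62 × (1 − 0.0637) / 0.0637 = 2.4531 / 0.0637 ≈ 38.5% per month.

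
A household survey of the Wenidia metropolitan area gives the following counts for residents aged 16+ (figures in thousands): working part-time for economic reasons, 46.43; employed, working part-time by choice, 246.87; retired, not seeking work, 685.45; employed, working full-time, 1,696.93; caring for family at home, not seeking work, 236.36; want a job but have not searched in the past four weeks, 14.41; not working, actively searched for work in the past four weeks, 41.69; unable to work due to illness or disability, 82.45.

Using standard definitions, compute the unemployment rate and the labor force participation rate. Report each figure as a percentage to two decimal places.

Employed = 46.43 + 246.87 + 1,696.93 = 1,990.23 thousand (anyone who worked, including part-time for economic reasons, counts as employed).
Unemployed = 41.69 thousand.
Labor force = 1,990.23 + 41.69 = 2,031.92 thousand.
Not in labor force = 685.45 + 236.36 + 14.41 + 82.45 = 1,018.67 thousand (those not working and not actively searching are outside the labor force — including those who want a job but have given up searching).
Civilian working-age population = 2,031.92 + 1,018.67 = 3,050.59 thousand.
Unemployment rate = 41.69 / 2,031.92 = 2.05%.
Labor force participation rate = 2,031.92 / 3,050.59 = 66.61%.

Unemployment rate ≈ 2.05%; labor force participation rate ≈ 66.61%.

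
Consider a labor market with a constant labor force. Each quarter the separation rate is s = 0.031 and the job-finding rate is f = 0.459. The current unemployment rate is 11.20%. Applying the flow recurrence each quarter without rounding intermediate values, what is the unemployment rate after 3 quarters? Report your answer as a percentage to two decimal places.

With a fixed labor force, u_{t+1} = u_t + s·(1−u_t) − f·u_t = u_t·(1−s−f) + s.
Here 1−s−f = 0.510 and s = 0.031.
u_1 = 0.112000 × 0.510 + 0.031 = 0.088120.
u_2 = 0.088120 × 0.510 + 0.031 = 0.075941.
u_3 = 0.075941 × 0.510 + 0.031 = 0.069730.

Unemployment rate after three quarters ≈ 6.97%.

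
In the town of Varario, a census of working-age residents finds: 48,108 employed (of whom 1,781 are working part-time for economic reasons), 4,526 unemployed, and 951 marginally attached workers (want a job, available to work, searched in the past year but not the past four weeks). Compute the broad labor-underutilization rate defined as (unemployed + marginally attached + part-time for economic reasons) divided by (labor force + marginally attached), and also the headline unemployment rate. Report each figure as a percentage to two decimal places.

Broad underutilization rate ≈ 13.54%; headline unemployment rate ≈ 8.60%.

Labor force = 48,108 + 4,526 = 52,634.
Numerator = 4,526 + 951 + 1,781 = 7,258.
Denominator = 52,634 + 951 = 53,585.
Broad rate = 7,258 / 53,585 = 13.54%.
Headline unemployment rate = 4,526 / 52,634 = 8.60%.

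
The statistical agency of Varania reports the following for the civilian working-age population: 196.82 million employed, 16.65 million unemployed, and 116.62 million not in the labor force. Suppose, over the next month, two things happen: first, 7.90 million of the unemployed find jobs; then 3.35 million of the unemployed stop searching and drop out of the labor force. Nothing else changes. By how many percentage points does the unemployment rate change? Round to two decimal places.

Initially, labor force = 196.82 + 16.65 = 213.47 million, so u = 16.65/213.47 = 7.80%.
After the first change, unemployed falls and employed rises by 7.90; labor force unchanged → E = 204.72, U = 8.75, labor force = 213.47 million.
After the second change, unemployed and labor force both fall by 3.35 → E = 204.72, U = 5.40, labor force = 210.12 million.
New unemployment rate = 5.40 / 210.12 = 2.57%.
Change = 2.57% − 7.80% = −5.23 percentage points.

The unemployment rate changes by −5.23 percentage points.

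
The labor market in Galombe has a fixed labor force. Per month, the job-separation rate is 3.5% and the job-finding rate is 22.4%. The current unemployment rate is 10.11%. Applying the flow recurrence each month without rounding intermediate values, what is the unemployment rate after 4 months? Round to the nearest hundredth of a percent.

With a fixed labor force, u_{t+1} = u_t + s·(1−u_t) − f·u_t = u_t·(1−s−f) + s.
Here 1−s−f = 0.741 and s = 0.035.
u_1 = 0.101100 × 0.741 + 0.035 = 0.109915.
u_2 = 0.109915 × 0.741 + 0.035 = 0.116447.
u_3 = 0.116447 × 0.741 + 0.035 = 0.121287.
u_4 = 0.121287 × 0.741 + 0.035 = 0.124874.

Unemployment rate after four months ≈ 12.49%.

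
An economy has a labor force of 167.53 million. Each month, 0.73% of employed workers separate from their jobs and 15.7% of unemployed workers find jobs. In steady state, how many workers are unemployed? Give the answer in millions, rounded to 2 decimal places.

About 7.44 million are unemployed in steady state.

Steady-state unemployment rate u* = s/(s+f) = 0.73/(0.73+15.7) = 0.044431.
Unemployed = u* × labor force = 0.044431 × 167.53 ≈ 7.44 million.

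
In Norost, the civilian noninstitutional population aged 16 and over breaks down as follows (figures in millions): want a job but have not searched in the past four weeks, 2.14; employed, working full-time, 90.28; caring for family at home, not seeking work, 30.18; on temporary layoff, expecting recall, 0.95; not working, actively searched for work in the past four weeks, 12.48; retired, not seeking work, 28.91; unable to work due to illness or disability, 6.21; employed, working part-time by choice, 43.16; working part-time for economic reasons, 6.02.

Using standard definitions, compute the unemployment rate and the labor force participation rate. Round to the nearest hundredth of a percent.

Unemployment rate ≈ 8.78%; labor force participation rate ≈ 69.39%.

Employed = 90.28 + 43.16 + 6.02 = 139.46 million (anyone who worked, including part-time for economic reasons, counts as employed).
Unemployed = 0.95 + 12.48 = 13.43 million (jobless and actively searching, or on temporary layoff).
Labor force = 139.46 + 13.43 = 152.89 million.
Not in labor force = 2.14 + 30.18 + 28.91 + 6.21 = 67.44 million (those not working and not actively searching are outside the labor force — including those who want a job but have given up searching).
Civilian working-age population = 152.89 + 67.44 = 220.33 million.
Unemployment rate = 13.43 / 152.89 = 8.78%.
Labor force participation rate = 152.89 / 220.33 = 69.39%.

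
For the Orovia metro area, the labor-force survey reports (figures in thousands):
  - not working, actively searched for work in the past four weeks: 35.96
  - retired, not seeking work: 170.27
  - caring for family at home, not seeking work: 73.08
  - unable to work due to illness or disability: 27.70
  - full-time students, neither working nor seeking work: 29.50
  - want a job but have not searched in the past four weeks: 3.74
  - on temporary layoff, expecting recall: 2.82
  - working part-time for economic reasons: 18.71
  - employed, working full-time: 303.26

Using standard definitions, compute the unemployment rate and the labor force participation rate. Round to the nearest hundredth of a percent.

Employed = 18.71 + 303.26 = 321.97 thousand (anyone who worked, including part-time for economic reasons, counts as employed).
Unemployed = 35.96 + 2.82 = 38.78 thousand (jobless and actively searching, or on temporary layoff).
Labor force = 321.97 + 38.78 = 360.75 thousand.
Not in labor force = 170.27 + 73.08 + 27.70 + 29.50 + 3.74 = 304.29 thousand (those not working and not actively searching are outside the labor force — including those who want a job but have given up searching).
Civilian working-age population = 360.75 + 304.29 = 665.04 thousand.
Unemployment rate = 38.78 / 360.75 = 10.75%.
Labor force participation rate = 360.75 / 665.04 = 54.24%.

Unemployment rate ≈ 10.75%; labor force participation rate ≈ 54.24%.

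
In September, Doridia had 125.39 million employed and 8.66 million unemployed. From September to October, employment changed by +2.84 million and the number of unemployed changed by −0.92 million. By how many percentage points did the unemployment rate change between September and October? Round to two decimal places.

The unemployment rate changed by −0.77 percentage points.

September: labor force = 125.39 + 8.66 = 134.05; u = 8.66/134.05 = 6.46%.
October: labor force = 128.23 + 7.74 = 135.97; u = 7.74/135.97 = 5.69%.
Change = 5.69% − 6.46% = −0.77 pp.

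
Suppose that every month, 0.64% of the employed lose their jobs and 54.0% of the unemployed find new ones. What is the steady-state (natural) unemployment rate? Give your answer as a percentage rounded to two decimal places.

At steady state the flows balance: s·E = f·U, so U/(E+U) = s/(s+f).
u* = 0.64 / (0.64 + 54.0) = 0.64 / 54.64 = 1.17%.

Steady-state unemployment rate ≈ 1.17%.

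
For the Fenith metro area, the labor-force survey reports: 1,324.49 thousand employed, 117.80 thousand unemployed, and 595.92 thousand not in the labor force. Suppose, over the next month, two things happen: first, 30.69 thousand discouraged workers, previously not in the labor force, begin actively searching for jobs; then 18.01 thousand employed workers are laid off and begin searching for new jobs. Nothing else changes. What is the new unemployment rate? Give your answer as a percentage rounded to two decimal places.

New unemployment rate ≈ 11.30%.

Initially, labor force = 1,324.49 + 117.80 = 1,442.29 thousand, so u = 117.80/1,442.29 = 8.17%.
After the first change, unemployed and labor force both rise by 30.69 → E = 1,324.49, U = 148.49, labor force = 1,472.98 thousand.
After the second change, employed falls and unemployed rises by 18.01; labor force unchanged → E = 1,306.48, U = 166.50, labor force = 1,472.98 thousand.
New unemployment rate = 166.50 / 1,472.98 = 11.30%.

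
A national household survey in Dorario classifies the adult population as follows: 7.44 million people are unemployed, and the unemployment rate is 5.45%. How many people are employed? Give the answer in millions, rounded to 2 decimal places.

Labor force = U / u = 7.44 / 0.0545 ≈ 136.51 million.
Employed = labor force − unemployed = 136.51 − 7.44 = 129.07 million.

About 129.07 million are employed.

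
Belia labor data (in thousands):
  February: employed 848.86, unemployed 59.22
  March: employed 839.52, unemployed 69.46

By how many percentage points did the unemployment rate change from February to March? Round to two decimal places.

The unemployment rate changed by +1.12 percentage points.

February: labor force = 848.86 + 59.22 = 908.08; u = 59.22/908.08 = 6.52%.
March: labor force = 839.52 + 69.46 = 908.98; u = 69.46/908.98 = 7.64%.
Change = 7.64% − 6.52% = +1.12 pp.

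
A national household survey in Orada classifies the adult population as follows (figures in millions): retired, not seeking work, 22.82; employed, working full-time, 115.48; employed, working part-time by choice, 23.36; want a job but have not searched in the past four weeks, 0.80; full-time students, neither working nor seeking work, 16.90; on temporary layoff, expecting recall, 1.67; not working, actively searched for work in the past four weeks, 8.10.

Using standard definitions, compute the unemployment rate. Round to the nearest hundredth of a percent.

Unemployment rate ≈ 6.57%.

Employed = 115.48 + 23.36 = 138.84 million.
Unemployed = 1.67 + 8.10 = 9.77 million (jobless and actively searching, or on temporary layoff).
Labor force = 138.84 + 9.77 = 148.61 million.
Unemployment rate = 9.77 / 148.61 = 6.57%.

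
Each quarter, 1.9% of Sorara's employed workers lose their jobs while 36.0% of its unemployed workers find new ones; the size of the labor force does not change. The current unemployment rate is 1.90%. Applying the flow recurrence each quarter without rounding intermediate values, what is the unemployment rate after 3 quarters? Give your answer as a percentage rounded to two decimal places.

Unemployment rate after three quarters ≈ 4.27%.

With a fixed labor force, u_{t+1} = u_t + s·(1−u_t) − f·u_t = u_t·(1−s−f) + s.
Here 1−s−f = 0.621 and s = 0.019.
u_1 = 0.019000 × 0.621 + 0.019 = 0.030799.
u_2 = 0.030799 × 0.621 + 0.019 = 0.038126.
u_3 = 0.038126 × 0.621 + 0.019 = 0.042676.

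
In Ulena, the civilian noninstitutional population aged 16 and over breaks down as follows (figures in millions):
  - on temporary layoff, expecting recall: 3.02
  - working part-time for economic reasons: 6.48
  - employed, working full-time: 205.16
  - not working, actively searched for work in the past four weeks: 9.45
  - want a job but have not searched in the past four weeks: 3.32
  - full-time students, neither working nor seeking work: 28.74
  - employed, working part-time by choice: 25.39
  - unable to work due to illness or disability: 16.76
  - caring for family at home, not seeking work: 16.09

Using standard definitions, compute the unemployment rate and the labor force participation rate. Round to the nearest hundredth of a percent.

Employed = 6.48 + 205.16 + 25.39 = 237.03 million (anyone who worked, including part-time for economic reasons, counts as employed).
Unemployed = 3.02 + 9.45 = 12.47 million (jobless and actively searching, or on temporary layoff).
Labor force = 237.03 + 12.47 = 249.50 million.
Not in labor force = 3.32 + 28.74 + 16.76 + 16.09 = 64.91 million (those not working and not actively searching are outside the labor force — including those who want a job but have given up searching).
Civilian working-age population = 249.50 + 64.91 = 314.41 million.
Unemployment rate = 12.47 / 249.50 = 5.00%.
Labor force participation rate = 249.50 / 314.41 = 79.35%.

Unemployment rate ≈ 5.00%; labor force participation rate ≈ 79.35%.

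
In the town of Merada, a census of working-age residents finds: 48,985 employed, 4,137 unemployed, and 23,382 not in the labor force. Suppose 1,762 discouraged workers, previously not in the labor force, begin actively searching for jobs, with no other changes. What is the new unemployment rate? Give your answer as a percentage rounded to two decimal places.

Initially, labor force = 48,985 + 4,137 = 53,122, so u = 4,137/53,122 = 7.79%.
After the change, unemployed and labor force both rise by 1,762 → E = 48,985, U = 5,899, labor force = 54,884.
New unemployment rate = 5,899 / 54,884 = 10.75%.

New unemployment rate ≈ 10.75%.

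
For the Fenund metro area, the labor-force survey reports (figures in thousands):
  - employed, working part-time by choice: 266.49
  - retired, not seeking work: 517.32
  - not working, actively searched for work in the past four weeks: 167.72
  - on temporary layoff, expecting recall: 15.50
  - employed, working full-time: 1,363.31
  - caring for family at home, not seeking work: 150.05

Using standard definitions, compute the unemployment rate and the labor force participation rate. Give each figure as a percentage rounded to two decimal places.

Unemployment rate ≈ 10.11%; labor force participation rate ≈ 73.09%.

Employed = 266.49 + 1,363.31 = 1,629.80 thousand.
Unemployed = 167.72 + 15.50 = 183.22 thousand (jobless and actively searching, or on temporary layoff).
Labor force = 1,629.80 + 183.22 = 1,813.02 thousand.
Not in labor force = 517.32 + 150.05 = 667.37 thousand (those not working and not actively searching are outside the labor force).
Civilian working-age population = 1,813.02 + 667.37 = 2,480.39 thousand.
Unemployment rate = 183.22 / 1,813.02 = 10.11%.
Labor force participation rate = 1,813.02 / 2,480.39 = 73.09%.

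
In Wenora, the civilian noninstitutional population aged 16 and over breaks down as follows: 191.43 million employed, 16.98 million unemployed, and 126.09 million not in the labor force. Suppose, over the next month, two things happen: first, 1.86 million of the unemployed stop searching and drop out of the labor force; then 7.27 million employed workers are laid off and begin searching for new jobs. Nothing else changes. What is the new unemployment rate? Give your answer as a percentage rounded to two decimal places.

New unemployment rate ≈ 10.84%.

Initially, labor force = 191.43 + 16.98 = 208.41 million, so u = 16.98/208.41 = 8.15%.
After the first change, unemployed and labor force both fall by 1.86 → E = 191.43, U = 15.12, labor force = 206.55 million.
After the second change, employed falls and unemployed rises by 7.27; labor force unchanged → E = 184.16, U = 22.39, labor force = 206.55 million.
New unemployment rate = 22.39 / 206.55 = 10.84%.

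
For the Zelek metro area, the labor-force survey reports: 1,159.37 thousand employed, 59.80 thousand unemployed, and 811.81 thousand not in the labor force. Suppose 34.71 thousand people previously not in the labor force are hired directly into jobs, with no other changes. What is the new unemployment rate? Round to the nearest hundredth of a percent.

New unemployment rate ≈ 4.77%.

Initially, labor force = 1,159.37 + 59.80 = 1,219.17 thousand, so u = 59.80/1,219.17 = 4.90%.
After the change, employed and labor force both rise by 34.71; unemployed unchanged → E = 1,194.08, U = 59.80, labor force = 1,253.88 thousand.
New unemployment rate = 59.80 / 1,253.88 = 4.77%.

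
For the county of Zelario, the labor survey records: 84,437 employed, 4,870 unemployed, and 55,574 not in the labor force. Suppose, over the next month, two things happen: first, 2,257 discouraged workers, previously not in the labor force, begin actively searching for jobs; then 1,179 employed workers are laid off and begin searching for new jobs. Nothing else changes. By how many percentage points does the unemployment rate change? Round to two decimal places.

Initially, labor force = 84,437 + 4,870 = 89,307, so u = 4,870/89,307 = 5.45%.
After the first change, unemployed and labor force both rise by 2,257 → E = 84,437, U = 7,127, labor force = 91,564.
After the second change, employed falls and unemployed rises by 1,179; labor force unchanged → E = 83,258, U = 8,306, labor force = 91,564.
New unemployment rate = 8,306 / 91,564 = 9.07%.
Change = 9.07% − 5.45% = +3.62 percentage points.

The unemployment rate changes by +3.62 percentage points.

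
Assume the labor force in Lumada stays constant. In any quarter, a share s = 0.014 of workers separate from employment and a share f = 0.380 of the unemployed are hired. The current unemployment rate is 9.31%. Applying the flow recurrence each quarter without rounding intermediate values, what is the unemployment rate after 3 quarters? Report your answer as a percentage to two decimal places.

With a fixed labor force, u_{t+1} = u_t + s·(1−u_t) − f·u_t = u_t·(1−s−f) + s.
Here 1−s−f = 0.606 and s = 0.014.
u_1 = 0.093100 × 0.606 + 0.014 = 0.070419.
u_2 = 0.070419 × 0.606 + 0.014 = 0.056674.
u_3 = 0.056674 × 0.606 + 0.014 = 0.048344.

Unemployment rate after three quarters ≈ 4.83%.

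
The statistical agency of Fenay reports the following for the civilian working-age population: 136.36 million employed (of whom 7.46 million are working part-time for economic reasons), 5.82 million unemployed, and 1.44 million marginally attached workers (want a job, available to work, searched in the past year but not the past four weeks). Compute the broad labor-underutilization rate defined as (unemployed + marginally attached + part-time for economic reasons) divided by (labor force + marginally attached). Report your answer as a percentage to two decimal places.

Broad underutilization rate ≈ 10.25%.

Labor force = 136.36 + 5.82 = 142.18 million.
Numerator = 5.82 + 1.44 + 7.46 = 14.72 million.
Denominator = 142.18 + 1.44 = 143.62 million.
Broad rate = 14.72 / 143.62 = 10.25%.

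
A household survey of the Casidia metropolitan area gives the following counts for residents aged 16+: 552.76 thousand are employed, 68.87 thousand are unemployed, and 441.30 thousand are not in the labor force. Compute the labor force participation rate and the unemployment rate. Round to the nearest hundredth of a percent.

Labor force participation rate ≈ 58.48%; unemployment rate ≈ 11.08%.

Labor force = employed + unemployed = 552.76 + 68.87 = 621.63 thousand.
Working-age population = 621.63 + 441.30 = 1,062.93 thousand.
Unemployment rate = 68.87 / 621.63 = 11.08%.
Labor force participation rate = 621.63 / 1,062.93 = 58.48%.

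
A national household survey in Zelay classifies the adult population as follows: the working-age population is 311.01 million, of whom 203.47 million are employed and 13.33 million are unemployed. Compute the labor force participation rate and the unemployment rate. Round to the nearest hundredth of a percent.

Labor force participation rate ≈ 69.71%; unemployment rate ≈ 6.15%.

Labor force = employed + unemployed = 203.47 + 13.33 = 216.80 million.
Unemployment rate = 13.33 / 216.80 = 6.15%.
Labor force participation rate = 216.80 / 311.01 = 69.71%.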